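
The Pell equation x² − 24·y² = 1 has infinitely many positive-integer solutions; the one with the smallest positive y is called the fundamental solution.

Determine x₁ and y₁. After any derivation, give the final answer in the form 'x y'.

√24 = [4; 1,8, …], period ℓ=2 (even) → k=1
a_0=4:  p_0=4·1+0=4,  q_0=4·0+1=1
a_1=1:  p_1=1·4+1=5,  q_1=1·1+0=1
(x₁, y₁) = (5, 1);  5² − 24·1² = 1 ✓

5 1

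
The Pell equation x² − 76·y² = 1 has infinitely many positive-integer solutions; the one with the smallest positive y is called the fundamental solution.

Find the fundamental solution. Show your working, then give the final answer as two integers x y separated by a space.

d=76: √d = [8; 1,2,1,1,5,4,5,1,1,2,1,16] (ℓ=12, even), read p_11/q_11
step 0: (8, 1)  from 8·(1,0) + (0,1)
step 1: (9, 1)  from 1·(8,1) + (1,0)
step 2: (26, 3)  from 2·(9,1) + (8,1)
…
step 4: (61, 7)  from 1·(35,4) + (26,3)
step 5: (340, 39)  from 5·(61,7) + (35,4)
step 6: (1421, 163)  from 4·(340,39) + (61,7)
step 7: (7445, 854)  from 5·(1421,163) + (340,39)
step 8: (8866, 1017)  from 1·(7445,854) + (1421,163)
step 9: (16311, 1871)  from 1·(8866,1017) + (7445,854)
step 10: (41488, 4759)  from 2·(16311,1871) + (8866,1017)
step 11: (57799, 6630)  from 1·(41488,4759) + (16311,1871)
→ (57799, 6630).  Check: 57799²=3340724401, 76·6630²=3340724400, difference 1.

57799 6630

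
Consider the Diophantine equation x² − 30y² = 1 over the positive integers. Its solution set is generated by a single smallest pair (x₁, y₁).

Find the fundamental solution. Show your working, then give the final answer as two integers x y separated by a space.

11 2

√30 → a₀=5, period (2,10); ℓ=2 even so k=1
k=0  a_k=5  p_k/q_k = 5/1
k=1  a_k=2  p_k/q_k = 11/2
→ (11, 2).  Check: 11²=121, 30·2²=120, difference 1.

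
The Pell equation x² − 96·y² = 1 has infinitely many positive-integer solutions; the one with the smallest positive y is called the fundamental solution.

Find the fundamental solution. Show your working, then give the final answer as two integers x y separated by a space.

49 5

[9; 1,3,1,18] for √96; ℓ=4 ⇒ convergent index 3
i=0: a=9 ⇒ p=9, q=1
…
i=2: a=3 ⇒ p=39, q=4
i=3: a=1 ⇒ p=49, q=5
(x₁, y₁) = (49, 5);  49² − 96·5² = 1 ✓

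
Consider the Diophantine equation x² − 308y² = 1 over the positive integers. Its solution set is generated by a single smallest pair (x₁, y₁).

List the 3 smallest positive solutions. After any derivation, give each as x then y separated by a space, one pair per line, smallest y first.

[17; 1,1,4,1,1,34] for √308; ℓ=6 ⇒ convergent index 5
a_0=17:  p_0=17·1+0=17,  q_0=17·0+1=1
…
a_3=4:  p_3=4·35+18=158,  q_3=4·2+1=9
a_4=1:  p_4=1·158+35=193,  q_4=1·9+2=11
a_5=1:  p_5=1·193+158=351,  q_5=1·11+9=20
→ (351, 20).  Check: 351²=123201, 308·20²=123200, difference 1.
k=2:  x_2 = 351·351+308·20·20 = 246401,  y_2 = 351·20+20·351 = 14040
k=3:  x_3 = 351·246401+308·20·14040 = 172973151,  y_3 = 351·14040+20·246401 = 9856060

351 20
246401 14040
172973151 9856060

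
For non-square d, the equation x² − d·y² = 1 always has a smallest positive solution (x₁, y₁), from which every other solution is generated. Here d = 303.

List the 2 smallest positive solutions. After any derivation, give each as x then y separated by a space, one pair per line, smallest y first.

2524 145
12741151 731960

[17; 2,2,5,2,2,34] for √303; ℓ=6 ⇒ convergent index 5
step 0: (17, 1)  from 17·(1,0) + (0,1)
step 1: (35, 2)  from 2·(17,1) + (1,0)
step 2: (87, 5)  from 2·(35,2) + (17,1)
…
step 4: (1027, 59)  from 2·(470,27) + (87,5)
step 5: (2524, 145)  from 2·(1027,59) + (470,27)
(x₁, y₁) = (2524, 145);  2524² − 303·145² = 1 ✓
(2524+145√303)^2 = 12741151 + 731960√303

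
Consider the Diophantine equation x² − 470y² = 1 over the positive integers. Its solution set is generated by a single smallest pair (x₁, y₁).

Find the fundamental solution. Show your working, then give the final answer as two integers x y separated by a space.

1691 78

d=470: √d = [21; 1,2,8,2,1,42] (ℓ=6, even), read p_5/q_5
i=0: a=21 ⇒ p=21, q=1
…
i=2: a=2 ⇒ p=65, q=3
i=3: a=8 ⇒ p=542, q=25
i=4: a=2 ⇒ p=1149, q=53
i=5: a=1 ⇒ p=1691, q=78
fundamental: x₁=1691, y₁=78  (since 2859481 − 470·6084 = 1)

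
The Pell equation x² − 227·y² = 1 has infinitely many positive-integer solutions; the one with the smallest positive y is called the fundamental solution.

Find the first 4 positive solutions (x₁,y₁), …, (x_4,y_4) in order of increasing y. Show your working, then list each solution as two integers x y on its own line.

226 15
102151 6780
46172026 3064545
20869653601 1385167560

[15; 15,30] for √227; ℓ=2 ⇒ convergent index 1
a_0=15:  p_0=15·1+0=15,  q_0=15·0+1=1
a_1=15:  p_1=15·15+1=226,  q_1=15·1+0=15
→ (226, 15).  Check: 226²=51076, 227·15²=51075, difference 1.
(x_2, y_2) = (226·226 + 227·15·15, 226·15 + 15·226) = (102151, 6780)
(x_3, y_3) = (226·102151 + 227·15·6780, 226·6780 + 15·102151) = (46172026, 3064545)
(x_4, y_4) = (226·46172026 + 227·15·3064545, 226·3064545 + 15·46172026) = (20869653601, 1385167560)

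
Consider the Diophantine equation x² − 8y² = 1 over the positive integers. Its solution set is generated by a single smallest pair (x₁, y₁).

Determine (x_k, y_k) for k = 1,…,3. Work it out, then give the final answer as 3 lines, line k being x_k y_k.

d=8: √d = [2; 1,4] (ℓ=2, even), read p_1/q_1
step 0: (2, 1)  from 2·(1,0) + (0,1)
step 1: (3, 1)  from 1·(2,1) + (1,0)
→ (3, 1).  Check: 3²=9, 8·1²=8, difference 1.
(3+1√8)^2 = 17 + 6√8
(3+1√8)^3 = 99 + 35√8

3 1
17 6
99 35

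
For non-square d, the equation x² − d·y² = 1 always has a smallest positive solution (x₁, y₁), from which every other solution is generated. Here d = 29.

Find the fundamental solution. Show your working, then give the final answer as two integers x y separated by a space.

9801 1820

d=29: √d = [5; 2,1,1,2,10] (ℓ=5, odd), read p_9/q_9
a_0=5:  p_0=5·1+0=5,  q_0=5·0+1=1
…
a_2=1:  p_2=1·11+5=16,  q_2=1·2+1=3
a_3=1:  p_3=1·16+11=27,  q_3=1·3+2=5
a_4=2:  p_4=2·27+16=70,  q_4=2·5+3=13
…
a_7=1:  p_7=1·1524+727=2251,  q_7=1·283+135=418
a_8=1:  p_8=1·2251+1524=3775,  q_8=1·418+283=701
a_9=2:  p_9=2·3775+2251=9801,  q_9=2·701+418=1820
→ (9801, 1820).  Check: 9801²=96059601, 29·1820²=96059600, difference 1.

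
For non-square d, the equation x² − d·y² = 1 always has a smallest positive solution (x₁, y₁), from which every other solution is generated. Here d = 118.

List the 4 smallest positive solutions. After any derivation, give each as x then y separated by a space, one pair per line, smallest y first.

306917 28254
188396089777 17343265836
115643925371868101 10645886241146970
70986173286526887819457 6534806934930865917144

√118 → a₀=10, period (1,6,3,2,10,2,3,6,1,20); ℓ=10 even so k=9
i=0: a=10 ⇒ p=10, q=1
i=1: a=1 ⇒ p=11, q=1
i=2: a=6 ⇒ p=76, q=7
i=3: a=3 ⇒ p=239, q=22
i=4: a=2 ⇒ p=554, q=51
i=5: a=10 ⇒ p=5779, q=532
i=6: a=2 ⇒ p=12112, q=1115
i=7: a=3 ⇒ p=42115, q=3877
i=8: a=6 ⇒ p=264802, q=24377
i=9: a=1 ⇒ p=306917, q=28254
fundamental: x₁=306917, y₁=28254  (since 94198044889 − 118·798288516 = 1)
n=2: (306917,28254)∘(306917,28254) = (306917·306917+118·28254·28254, 306917·28254+28254·306917) = (188396089777,17343265836)
n=3: (188396089777,17343265836)∘(306917,28254) = (306917·188396089777+118·28254·17343265836, 306917·17343265836+28254·188396089777) = (115643925371868101,10645886241146970)
n=4: (115643925371868101,10645886241146970)∘(306917,28254) = (306917·115643925371868101+118·28254·10645886241146970, 306917·10645886241146970+28254·115643925371868101) = (70986173286526887819457,6534806934930865917144)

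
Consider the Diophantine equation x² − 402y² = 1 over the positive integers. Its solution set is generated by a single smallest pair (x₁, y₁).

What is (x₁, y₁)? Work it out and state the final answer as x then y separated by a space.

√402 → a₀=20, period (20,40); ℓ=2 even so k=1
step 0: (20, 1)  from 20·(1,0) + (0,1)
step 1: (401, 20)  from 20·(20,1) + (1,0)
fundamental: x₁=401, y₁=20  (since 160801 − 402·400 = 1)

401 20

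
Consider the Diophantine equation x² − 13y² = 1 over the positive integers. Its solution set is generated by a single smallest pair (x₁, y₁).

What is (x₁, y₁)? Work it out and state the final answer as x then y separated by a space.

d=13: √d = [3; 1,1,1,1,6] (ℓ=5, odd), read p_9/q_9
a_0=3:  p_0=3·1+0=3,  q_0=3·0+1=1
…
a_2=1:  p_2=1·4+3=7,  q_2=1·1+1=2
…
a_5=6:  p_5=6·18+11=119,  q_5=6·5+3=33
a_6=1:  p_6=1·119+18=137,  q_6=1·33+5=38
a_7=1:  p_7=1·137+119=256,  q_7=1·38+33=71
a_8=1:  p_8=1·256+137=393,  q_8=1·71+38=109
a_9=1:  p_9=1·393+256=649,  q_9=1·109+71=180
(x₁, y₁) = (649, 180);  649² − 13·180² = 1 ✓

649 180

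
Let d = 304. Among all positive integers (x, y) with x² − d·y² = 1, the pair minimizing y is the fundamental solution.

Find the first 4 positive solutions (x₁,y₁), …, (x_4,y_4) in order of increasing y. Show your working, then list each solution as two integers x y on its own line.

57799 3315
6681448801 383207370
772362118440199 44298005553945
89283516160768675201 5120760845641726740

[17; 2,3,2,1,1,1,1,1,2,3,2,34] for √304; ℓ=12 ⇒ convergent index 11
i=0: a=17 ⇒ p=17, q=1
…
i=3: a=2 ⇒ p=279, q=16
…
i=5: a=1 ⇒ p=680, q=39
i=6: a=1 ⇒ p=1081, q=62
…
i=9: a=2 ⇒ p=7445, q=427
i=10: a=3 ⇒ p=25177, q=1444
i=11: a=2 ⇒ p=57799, q=3315
fundamental: x₁=57799, y₁=3315  (since 3340724401 − 304·10989225 = 1)
(57799+3315√304)^2 = 6681448801 + 383207370√304
(57799+3315√304)^3 = 772362118440199 + 44298005553945√304
(57799+3315√304)^4 = 89283516160768675201 + 5120760845641726740√304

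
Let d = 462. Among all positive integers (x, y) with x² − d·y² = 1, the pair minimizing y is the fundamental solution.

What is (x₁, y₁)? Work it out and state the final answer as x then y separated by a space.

[21; 2,42] for √462; ℓ=2 ⇒ convergent index 1
a_0=21:  p_0=21·1+0=21,  q_0=21·0+1=1
a_1=2:  p_1=2·21+1=43,  q_1=2·1+0=2
fundamental: x₁=43, y₁=2  (since 1849 − 462·4 = 1)

43 2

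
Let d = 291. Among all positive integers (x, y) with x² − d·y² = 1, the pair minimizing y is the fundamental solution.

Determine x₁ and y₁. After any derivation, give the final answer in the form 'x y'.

d=291: √d = [17; 17,34] (ℓ=2, even), read p_1/q_1
i=0: a=17 ⇒ p=17, q=1
i=1: a=17 ⇒ p=290, q=17
(x₁, y₁) = (290, 17);  290² − 291·17² = 1 ✓

290 17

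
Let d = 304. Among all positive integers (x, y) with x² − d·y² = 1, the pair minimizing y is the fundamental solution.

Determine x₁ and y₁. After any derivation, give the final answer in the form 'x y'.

[17; 2,3,2,1,1,1,1,1,2,3,2,34] for √304; ℓ=12 ⇒ convergent index 11
a_0=17:  p_0=17·1+0=17,  q_0=17·0+1=1
a_1=2:  p_1=2·17+1=35,  q_1=2·1+0=2
…
a_3=2:  p_3=2·122+35=279,  q_3=2·7+2=16
a_4=1:  p_4=1·279+122=401,  q_4=1·16+7=23
a_5=1:  p_5=1·401+279=680,  q_5=1·23+16=39
a_6=1:  p_6=1·680+401=1081,  q_6=1·39+23=62
a_7=1:  p_7=1·1081+680=1761,  q_7=1·62+39=101
a_8=1:  p_8=1·1761+1081=2842,  q_8=1·101+62=163
a_9=2:  p_9=2·2842+1761=7445,  q_9=2·163+101=427
a_10=3:  p_10=3·7445+2842=25177,  q_10=3·427+163=1444
a_11=2:  p_11=2·25177+7445=57799,  q_11=2·1444+427=3315
fundamental: x₁=57799, y₁=3315  (since 3340724401 − 304·10989225 = 1)

57799 3315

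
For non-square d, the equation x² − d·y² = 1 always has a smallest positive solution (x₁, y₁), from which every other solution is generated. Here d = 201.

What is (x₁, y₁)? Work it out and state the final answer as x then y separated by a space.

√201 → a₀=14, period (5,1,1,1,2,…,1,5,28); ℓ=14 even so k=13
a_0=14:  p_0=14·1+0=14,  q_0=14·0+1=1
a_1=5:  p_1=5·14+1=71,  q_1=5·1+0=5
a_2=1:  p_2=1·71+14=85,  q_2=1·5+1=6
a_3=1:  p_3=1·85+71=156,  q_3=1·6+5=11
…
a_5=2:  p_5=2·241+156=638,  q_5=2·17+11=45
a_6=1:  p_6=1·638+241=879,  q_6=1·45+17=62
a_7=8:  p_7=8·879+638=7670,  q_7=8·62+45=541
…
a_9=2:  p_9=2·8549+7670=24768,  q_9=2·603+541=1747
a_10=1:  p_10=1·24768+8549=33317,  q_10=1·1747+603=2350
a_11=1:  p_11=1·33317+24768=58085,  q_11=1·2350+1747=4097
a_12=1:  p_12=1·58085+33317=91402,  q_12=1·4097+2350=6447
a_13=5:  p_13=5·91402+58085=515095,  q_13=5·6447+4097=36332
→ (515095, 36332).  Check: 515095²=265322859025, 201·36332²=265322859024, difference 1.

515095 36332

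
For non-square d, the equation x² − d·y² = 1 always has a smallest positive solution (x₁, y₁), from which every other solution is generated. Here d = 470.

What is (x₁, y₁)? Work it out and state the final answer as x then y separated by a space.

1691 78

d=470: √d = [21; 1,2,8,2,1,42] (ℓ=6, even), read p_5/q_5
k=0  a_k=21  p_k/q_k = 21/1
k=1  a_k=1  p_k/q_k = 22/1
k=2  a_k=2  p_k/q_k = 65/3
k=3  a_k=8  p_k/q_k = 542/25
k=4  a_k=2  p_k/q_k = 1149/53
k=5  a_k=1  p_k/q_k = 1691/78
fundamental: x₁=1691, y₁=78  (since 2859481 − 470·6084 = 1)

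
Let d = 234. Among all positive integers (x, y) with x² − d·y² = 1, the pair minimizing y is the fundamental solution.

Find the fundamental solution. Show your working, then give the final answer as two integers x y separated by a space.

5201 340

√234 → a₀=15, period (3,2,1,2,1,2,3,30); ℓ=8 even so k=7
step 0: (15, 1)  from 15·(1,0) + (0,1)
step 1: (46, 3)  from 3·(15,1) + (1,0)
step 2: (107, 7)  from 2·(46,3) + (15,1)
…
step 6: (1545, 101)  from 2·(566,37) + (413,27)
step 7: (5201, 340)  from 3·(1545,101) + (566,37)
fundamental: x₁=5201, y₁=340  (since 27050401 − 234·115600 = 1)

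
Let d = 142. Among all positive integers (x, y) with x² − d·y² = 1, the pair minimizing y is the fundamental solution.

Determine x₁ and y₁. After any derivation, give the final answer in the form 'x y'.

√142 → a₀=11, period (1,10,1,22); ℓ=4 even so k=3
step 0: (11, 1)  from 11·(1,0) + (0,1)
step 1: (12, 1)  from 1·(11,1) + (1,0)
step 2: (131, 11)  from 10·(12,1) + (11,1)
step 3: (143, 12)  from 1·(131,11) + (12,1)
(x₁, y₁) = (143, 12);  143² − 142·12² = 1 ✓

143 12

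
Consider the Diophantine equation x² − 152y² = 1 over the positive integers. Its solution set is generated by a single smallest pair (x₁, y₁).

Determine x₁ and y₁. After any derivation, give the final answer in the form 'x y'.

√152 = [12; 3,24, …], period ℓ=2 (even) → k=1
i=0: a=12 ⇒ p=12, q=1
i=1: a=3 ⇒ p=37, q=3
→ (37, 3).  Check: 37²=1369, 152·3²=1368, difference 1.

37 3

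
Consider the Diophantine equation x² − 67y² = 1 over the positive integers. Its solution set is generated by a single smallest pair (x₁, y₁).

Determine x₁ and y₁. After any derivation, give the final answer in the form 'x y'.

48842 5967

√67 → a₀=8, period (5,2,1,1,7,1,1,2,5,16); ℓ=10 even so k=9
i=0: a=8 ⇒ p=8, q=1
…
i=3: a=1 ⇒ p=131, q=16
i=4: a=1 ⇒ p=221, q=27
i=5: a=7 ⇒ p=1678, q=205
i=6: a=1 ⇒ p=1899, q=232
i=7: a=1 ⇒ p=3577, q=437
i=8: a=2 ⇒ p=9053, q=1106
i=9: a=5 ⇒ p=48842, q=5967
(x₁, y₁) = (48842, 5967);  48842² − 67·5967² = 1 ✓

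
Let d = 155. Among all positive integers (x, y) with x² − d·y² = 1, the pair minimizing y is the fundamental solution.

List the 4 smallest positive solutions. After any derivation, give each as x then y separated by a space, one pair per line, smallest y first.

√155 → a₀=12, period (2,4,2,24); ℓ=4 even so k=3
k=0  a_k=12  p_k/q_k = 12/1
k=1  a_k=2  p_k/q_k = 25/2
k=2  a_k=4  p_k/q_k = 112/9
k=3  a_k=2  p_k/q_k = 249/20
(x₁, y₁) = (249, 20);  249² − 155·20² = 1 ✓
k=2:  x_2 = 249·249+155·20·20 = 124001,  y_2 = 249·20+20·249 = 9960
k=3:  x_3 = 249·124001+155·20·9960 = 61752249,  y_3 = 249·9960+20·124001 = 4960060
k=4:  x_4 = 249·61752249+155·20·4960060 = 30752496001,  y_4 = 249·4960060+20·61752249 = 2470099920

249 20
124001 9960
61752249 4960060
30752496001 2470099920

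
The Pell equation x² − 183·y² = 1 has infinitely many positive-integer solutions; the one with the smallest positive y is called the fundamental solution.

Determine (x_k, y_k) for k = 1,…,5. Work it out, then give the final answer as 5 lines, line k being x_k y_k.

487 36
474337 35064
462003751 34152300
449991179137 33264305136
438290946475687 32399399050164

√183 = [13; 1,1,8,1,1,26, …], period ℓ=6 (even) → k=5
i=0: a=13 ⇒ p=13, q=1
…
i=2: a=1 ⇒ p=27, q=2
i=3: a=8 ⇒ p=230, q=17
i=4: a=1 ⇒ p=257, q=19
i=5: a=1 ⇒ p=487, q=36
fundamental: x₁=487, y₁=36  (since 237169 − 183·1296 = 1)
(x_2, y_2) = (487·487 + 183·36·36, 487·36 + 36·487) = (474337, 35064)
(x_3, y_3) = (487·474337 + 183·36·35064, 487·35064 + 36·474337) = (462003751, 34152300)
(x_4, y_4) = (487·462003751 + 183·36·34152300, 487·34152300 + 36·462003751) = (449991179137, 33264305136)
(x_5, y_5) = (487·449991179137 + 183·36·33264305136, 487·33264305136 + 36·449991179137) = (438290946475687, 32399399050164)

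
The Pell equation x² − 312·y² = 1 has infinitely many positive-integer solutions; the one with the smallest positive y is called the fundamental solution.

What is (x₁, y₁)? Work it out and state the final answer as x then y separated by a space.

d=312: √d = [17; 1,1,1,34] (ℓ=4, even), read p_3/q_3
step 0: (17, 1)  from 17·(1,0) + (0,1)
step 1: (18, 1)  from 1·(17,1) + (1,0)
step 2: (35, 2)  from 1·(18,1) + (17,1)
step 3: (53, 3)  from 1·(35,2) + (18,1)
→ (53, 3).  Check: 53²=2809, 312·3²=2808, difference 1.

53 3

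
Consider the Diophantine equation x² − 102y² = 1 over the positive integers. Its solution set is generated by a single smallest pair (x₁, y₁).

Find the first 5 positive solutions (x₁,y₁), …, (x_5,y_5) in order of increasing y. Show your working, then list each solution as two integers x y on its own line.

101 10
20401 2020
4120901 408030
832401601 82420040
168141002501 16648440050

√102 → a₀=10, period (10,20); ℓ=2 even so k=1
a_0=10:  p_0=10·1+0=10,  q_0=10·0+1=1
a_1=10:  p_1=10·10+1=101,  q_1=10·1+0=10
fundamental: x₁=101, y₁=10  (since 10201 − 102·100 = 1)
(101+10√102)^2 = 20401 + 2020√102
(101+10√102)^3 = 4120901 + 408030√102
(101+10√102)^4 = 832401601 + 82420040√102
(101+10√102)^5 = 168141002501 + 16648440050√102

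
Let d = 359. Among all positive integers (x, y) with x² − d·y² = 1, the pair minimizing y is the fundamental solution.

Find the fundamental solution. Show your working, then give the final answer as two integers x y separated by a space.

360 19

√359 = [18; 1,17,1,36, …], period ℓ=4 (even) → k=3
k=0  a_k=18  p_k/q_k = 18/1
…
k=2  a_k=17  p_k/q_k = 341/18
k=3  a_k=1  p_k/q_k = 360/19
(x₁, y₁) = (360, 19);  360² − 359·19² = 1 ✓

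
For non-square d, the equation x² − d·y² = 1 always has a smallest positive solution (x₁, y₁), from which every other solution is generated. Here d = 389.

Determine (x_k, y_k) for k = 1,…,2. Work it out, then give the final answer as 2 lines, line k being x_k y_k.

√389 = [19; 1,2,1,1,1,1,2,1,38, …], period ℓ=9 (odd) → k=17
i=0: a=19 ⇒ p=19, q=1
i=1: a=1 ⇒ p=20, q=1
…
i=6: a=1 ⇒ p=355, q=18
i=7: a=2 ⇒ p=927, q=47
…
i=9: a=38 ⇒ p=49643, q=2517
i=10: a=1 ⇒ p=50925, q=2582
…
i=12: a=1 ⇒ p=202418, q=10263
i=13: a=1 ⇒ p=353911, q=17944
…
i=15: a=1 ⇒ p=910240, q=46151
i=16: a=2 ⇒ p=2376809, q=120509
i=17: a=1 ⇒ p=3287049, q=166660
fundamental: x₁=3287049, y₁=166660  (since 10804691128401 − 389·27775555600 = 1)
k=2:  x_2 = 3287049·3287049+389·166660·166660 = 21609382256801,  y_2 = 3287049·166660+166660·3287049 = 1095639172680

3287049 166660
21609382256801 1095639172680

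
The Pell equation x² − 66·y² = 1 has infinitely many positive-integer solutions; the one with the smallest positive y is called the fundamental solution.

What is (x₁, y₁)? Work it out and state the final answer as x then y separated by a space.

65 8

d=66: √d = [8; 8,16] (ℓ=2, even), read p_1/q_1
i=0: a=8 ⇒ p=8, q=1
i=1: a=8 ⇒ p=65, q=8
fundamental: x₁=65, y₁=8  (since 4225 − 66·64 = 1)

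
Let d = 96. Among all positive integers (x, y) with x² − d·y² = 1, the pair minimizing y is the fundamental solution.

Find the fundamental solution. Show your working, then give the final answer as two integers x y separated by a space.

√96 = [9; 1,3,1,18, …], period ℓ=4 (even) → k=3
step 0: (9, 1)  from 9·(1,0) + (0,1)
…
step 2: (39, 4)  from 3·(10,1) + (9,1)
step 3: (49, 5)  from 1·(39,4) + (10,1)
(x₁, y₁) = (49, 5);  49² − 96·5² = 1 ✓

49 5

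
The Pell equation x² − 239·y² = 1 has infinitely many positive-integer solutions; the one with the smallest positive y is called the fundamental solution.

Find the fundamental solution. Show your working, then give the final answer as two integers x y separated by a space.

6195120 400729

d=239: √d = [15; 2,5,1,2,4,15,4,2,1,5,2,30] (ℓ=12, even), read p_11/q_11
step 0: (15, 1)  from 15·(1,0) + (0,1)
…
step 10: (2847431, 184185)  from 5·(500258,32359) + (346141,22390)
step 11: (6195120, 400729)  from 2·(2847431,184185) + (500258,32359)
fundamental: x₁=6195120, y₁=400729  (since 38379511814400 − 239·160583731441 = 1)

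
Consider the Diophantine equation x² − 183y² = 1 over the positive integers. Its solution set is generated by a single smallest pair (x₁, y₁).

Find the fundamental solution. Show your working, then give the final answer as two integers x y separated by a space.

d=183: √d = [13; 1,1,8,1,1,26] (ℓ=6, even), read p_5/q_5
k=0  a_k=13  p_k/q_k = 13/1
k=1  a_k=1  p_k/q_k = 14/1
k=2  a_k=1  p_k/q_k = 27/2
k=3  a_k=8  p_k/q_k = 230/17
k=4  a_k=1  p_k/q_k = 257/19
k=5  a_k=1  p_k/q_k = 487/36
→ (487, 36).  Check: 487²=237169, 183·36²=237168, difference 1.

487 36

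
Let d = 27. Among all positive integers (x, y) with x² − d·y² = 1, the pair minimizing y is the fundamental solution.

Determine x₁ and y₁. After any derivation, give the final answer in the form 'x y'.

[5; 5,10] for √27; ℓ=2 ⇒ convergent index 1
a_0=5:  p_0=5·1+0=5,  q_0=5·0+1=1
a_1=5:  p_1=5·5+1=26,  q_1=5·1+0=5
→ (26, 5).  Check: 26²=676, 27·5²=675, difference 1.

26 5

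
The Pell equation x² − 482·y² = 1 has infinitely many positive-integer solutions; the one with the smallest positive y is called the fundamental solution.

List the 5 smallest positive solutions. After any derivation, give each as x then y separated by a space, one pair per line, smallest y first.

√482 = [21; 1,20,1,42, …], period ℓ=4 (even) → k=3
step 0: (21, 1)  from 21·(1,0) + (0,1)
step 1: (22, 1)  from 1·(21,1) + (1,0)
step 2: (461, 21)  from 20·(22,1) + (21,1)
step 3: (483, 22)  from 1·(461,21) + (22,1)
fundamental: x₁=483, y₁=22  (since 233289 − 482·484 = 1)
(483+22√482)^2 = 466577 + 21252√482
(483+22√482)^3 = 450712899 + 20529410√482
(483+22√482)^4 = 435388193857 + 19831388808√482
(483+22√482)^5 = 420584544552963 + 19157101059118√482

483 22
466577 21252
450712899 20529410
435388193857 19831388808
420584544552963 19157101059118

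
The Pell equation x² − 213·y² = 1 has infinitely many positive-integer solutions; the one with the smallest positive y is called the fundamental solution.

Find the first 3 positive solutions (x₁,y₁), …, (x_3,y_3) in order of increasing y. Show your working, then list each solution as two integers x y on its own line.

194399 13320
75581942401 5178789360
29386108041429599 2013502945575960

√213 = [14; 1,1,2,6,1,8,1,6,2,1,1,28, …], period ℓ=12 (even) → k=11
a_0=14:  p_0=14·1+0=14,  q_0=14·0+1=1
a_1=1:  p_1=1·14+1=15,  q_1=1·1+0=1
a_2=1:  p_2=1·15+14=29,  q_2=1·1+1=2
a_3=2:  p_3=2·29+15=73,  q_3=2·2+1=5
a_4=6:  p_4=6·73+29=467,  q_4=6·5+2=32
…
a_6=8:  p_6=8·540+467=4787,  q_6=8·37+32=328
a_7=1:  p_7=1·4787+540=5327,  q_7=1·328+37=365
a_8=6:  p_8=6·5327+4787=36749,  q_8=6·365+328=2518
a_9=2:  p_9=2·36749+5327=78825,  q_9=2·2518+365=5401
a_10=1:  p_10=1·78825+36749=115574,  q_10=1·5401+2518=7919
a_11=1:  p_11=1·115574+78825=194399,  q_11=1·7919+5401=13320
(x₁, y₁) = (194399, 13320);  194399² − 213·13320² = 1 ✓
(194399+13320√213)^2 = 75581942401 + 5178789360√213
(194399+13320√213)^3 = 29386108041429599 + 2013502945575960√213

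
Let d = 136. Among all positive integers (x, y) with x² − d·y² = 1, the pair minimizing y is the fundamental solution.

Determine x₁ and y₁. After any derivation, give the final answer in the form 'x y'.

35 3

√136 → a₀=11, period (1,1,1,22); ℓ=4 even so k=3
a_0=11:  p_0=11·1+0=11,  q_0=11·0+1=1
a_1=1:  p_1=1·11+1=12,  q_1=1·1+0=1
a_2=1:  p_2=1·12+11=23,  q_2=1·1+1=2
a_3=1:  p_3=1·23+12=35,  q_3=1·2+1=3
fundamental: x₁=35, y₁=3  (since 1225 − 136·9 = 1)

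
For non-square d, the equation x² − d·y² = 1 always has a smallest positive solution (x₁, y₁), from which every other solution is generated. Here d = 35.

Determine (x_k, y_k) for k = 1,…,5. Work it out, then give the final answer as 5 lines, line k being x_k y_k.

6 1
71 12
846 143
10081 1704
120126 20305

d=35: √d = [5; 1,10] (ℓ=2, even), read p_1/q_1
a_0=5:  p_0=5·1+0=5,  q_0=5·0+1=1
a_1=1:  p_1=1·5+1=6,  q_1=1·1+0=1
→ (6, 1).  Check: 6²=36, 35·1²=35, difference 1.
(6+1√35)^2 = 71 + 12√35
(6+1√35)^3 = 846 + 143√35
(6+1√35)^4 = 10081 + 1704√35
(6+1√35)^5 = 120126 + 20305√35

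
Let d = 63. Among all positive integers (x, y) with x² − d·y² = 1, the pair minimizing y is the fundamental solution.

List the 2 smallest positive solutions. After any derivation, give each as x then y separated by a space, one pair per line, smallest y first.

8 1
127 16

√63 = [7; 1,14, …], period ℓ=2 (even) → k=1
k=0  a_k=7  p_k/q_k = 7/1
k=1  a_k=1  p_k/q_k = 8/1
(x₁, y₁) = (8, 1);  8² − 63·1² = 1 ✓
(x_2, y_2) = (8·8 + 63·1·1, 8·1 + 1·8) = (127, 16)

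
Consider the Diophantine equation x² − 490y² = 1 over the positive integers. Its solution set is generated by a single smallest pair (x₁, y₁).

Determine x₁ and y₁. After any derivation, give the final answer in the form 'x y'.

√490 → a₀=22, period (7,2,1,4,4,4,1,2,7,44); ℓ=10 even so k=9
step 0: (22, 1)  from 22·(1,0) + (0,1)
…
step 2: (332, 15)  from 2·(155,7) + (22,1)
…
step 4: (2280, 103)  from 4·(487,22) + (332,15)
step 5: (9607, 434)  from 4·(2280,103) + (487,22)
step 6: (40708, 1839)  from 4·(9607,434) + (2280,103)
step 7: (50315, 2273)  from 1·(40708,1839) + (9607,434)
step 8: (141338, 6385)  from 2·(50315,2273) + (40708,1839)
step 9: (1039681, 46968)  from 7·(141338,6385) + (50315,2273)
fundamental: x₁=1039681, y₁=46968  (since 1080936581761 − 490·2205993024 = 1)

1039681 46968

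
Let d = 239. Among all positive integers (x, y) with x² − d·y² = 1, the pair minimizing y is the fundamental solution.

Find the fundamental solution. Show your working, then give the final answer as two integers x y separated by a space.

√239 = [15; 2,5,1,2,4,15,4,2,1,5,2,30, …], period ℓ=12 (even) → k=11
a_0=15:  p_0=15·1+0=15,  q_0=15·0+1=1
a_1=2:  p_1=2·15+1=31,  q_1=2·1+0=2
a_2=5:  p_2=5·31+15=170,  q_2=5·2+1=11
…
a_4=2:  p_4=2·201+170=572,  q_4=2·13+11=37
a_5=4:  p_5=4·572+201=2489,  q_5=4·37+13=161
a_6=15:  p_6=15·2489+572=37907,  q_6=15·161+37=2452
…
a_8=2:  p_8=2·154117+37907=346141,  q_8=2·9969+2452=22390
a_9=1:  p_9=1·346141+154117=500258,  q_9=1·22390+9969=32359
a_10=5:  p_10=5·500258+346141=2847431,  q_10=5·32359+22390=184185
a_11=2:  p_11=2·2847431+500258=6195120,  q_11=2·184185+32359=400729
→ (6195120, 400729).  Check: 6195120²=38379511814400, 239·400729²=38379511814399, difference 1.

6195120 400729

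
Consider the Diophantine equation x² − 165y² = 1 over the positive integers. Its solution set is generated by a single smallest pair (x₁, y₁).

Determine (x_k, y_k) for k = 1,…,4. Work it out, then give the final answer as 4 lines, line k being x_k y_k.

1079 84
2328481 181272
5024860919 391184892
10843647534721 844176815664

d=165: √d = [12; 1,5,2,5,1,24] (ℓ=6, even), read p_5/q_5
k=0  a_k=12  p_k/q_k = 12/1
…
k=4  a_k=5  p_k/q_k = 912/71
k=5  a_k=1  p_k/q_k = 1079/84
(x₁, y₁) = (1079, 84);  1079² − 165·84² = 1 ✓
k=2:  x_2 = 1079·1079+165·84·84 = 2328481,  y_2 = 1079·84+84·1079 = 181272
k=3:  x_3 = 1079·2328481+165·84·181272 = 5024860919,  y_3 = 1079·181272+84·2328481 = 391184892
k=4:  x_4 = 1079·5024860919+165·84·391184892 = 10843647534721,  y_4 = 1079·391184892+84·5024860919 = 844176815664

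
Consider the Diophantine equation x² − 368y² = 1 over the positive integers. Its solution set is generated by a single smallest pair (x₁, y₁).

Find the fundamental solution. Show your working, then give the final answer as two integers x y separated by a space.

1151 60

[19; 5,2,5,38] for √368; ℓ=4 ⇒ convergent index 3
i=0: a=19 ⇒ p=19, q=1
…
i=2: a=2 ⇒ p=211, q=11
i=3: a=5 ⇒ p=1151, q=60
→ (1151, 60).  Check: 1151²=1324801, 368·60²=1324800, difference 1.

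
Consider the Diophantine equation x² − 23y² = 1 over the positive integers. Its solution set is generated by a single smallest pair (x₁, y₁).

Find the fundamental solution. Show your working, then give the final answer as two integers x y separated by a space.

24 5

√23 = [4; 1,3,1,8, …], period ℓ=4 (even) → k=3
i=0: a=4 ⇒ p=4, q=1
i=1: a=1 ⇒ p=5, q=1
i=2: a=3 ⇒ p=19, q=4
i=3: a=1 ⇒ p=24, q=5
(x₁, y₁) = (24, 5);  24² − 23·5² = 1 ✓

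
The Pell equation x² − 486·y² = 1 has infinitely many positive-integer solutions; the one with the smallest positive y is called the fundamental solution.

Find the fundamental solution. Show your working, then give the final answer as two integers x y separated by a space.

485 22

[22; 22,44] for √486; ℓ=2 ⇒ convergent index 1
k=0  a_k=22  p_k/q_k = 22/1
k=1  a_k=22  p_k/q_k = 485/22
(x₁, y₁) = (485, 22);  485² − 486·22² = 1 ✓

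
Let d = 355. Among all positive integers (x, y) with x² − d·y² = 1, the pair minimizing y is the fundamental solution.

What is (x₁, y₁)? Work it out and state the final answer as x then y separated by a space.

√355 → a₀=18, period (1,5,3,3,1,6,1,3,3,5,1,36); ℓ=12 even so k=11
i=0: a=18 ⇒ p=18, q=1
i=1: a=1 ⇒ p=19, q=1
…
i=3: a=3 ⇒ p=358, q=19
…
i=5: a=1 ⇒ p=1545, q=82
i=6: a=6 ⇒ p=10457, q=555
i=7: a=1 ⇒ p=12002, q=637
i=8: a=3 ⇒ p=46463, q=2466
i=9: a=3 ⇒ p=151391, q=8035
i=10: a=5 ⇒ p=803418, q=42641
i=11: a=1 ⇒ p=954809, q=50676
fundamental: x₁=954809, y₁=50676  (since 911660226481 − 355·2568056976 = 1)

954809 50676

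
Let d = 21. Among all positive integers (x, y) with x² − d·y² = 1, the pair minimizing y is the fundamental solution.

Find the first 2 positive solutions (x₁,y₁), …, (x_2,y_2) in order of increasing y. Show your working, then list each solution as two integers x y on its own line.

√21 = [4; 1,1,2,1,1,8, …], period ℓ=6 (even) → k=5
a_0=4:  p_0=4·1+0=4,  q_0=4·0+1=1
…
a_3=2:  p_3=2·9+5=23,  q_3=2·2+1=5
a_4=1:  p_4=1·23+9=32,  q_4=1·5+2=7
a_5=1:  p_5=1·32+23=55,  q_5=1·7+5=12
→ (55, 12).  Check: 55²=3025, 21·12²=3024, difference 1.
k=2:  x_2 = 55·55+21·12·12 = 6049,  y_2 = 55·12+12·55 = 1320

55 12
6049 1320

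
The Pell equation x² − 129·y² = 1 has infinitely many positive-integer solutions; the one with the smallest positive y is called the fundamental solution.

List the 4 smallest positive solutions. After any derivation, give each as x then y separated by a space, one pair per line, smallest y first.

16855 1484
568182049 50025640
19153416854935 1686364322916
645661681611676801 56847341275472720

√129 = [11; 2,1,3,1,6,1,3,1,2,22, …], period ℓ=10 (even) → k=9
a_0=11:  p_0=11·1+0=11,  q_0=11·0+1=1
a_1=2:  p_1=2·11+1=23,  q_1=2·1+0=2
…
a_4=1:  p_4=1·125+34=159,  q_4=1·11+3=14
…
a_6=1:  p_6=1·1079+159=1238,  q_6=1·95+14=109
a_7=3:  p_7=3·1238+1079=4793,  q_7=3·109+95=422
a_8=1:  p_8=1·4793+1238=6031,  q_8=1·422+109=531
a_9=2:  p_9=2·6031+4793=16855,  q_9=2·531+422=1484
(x₁, y₁) = (16855, 1484);  16855² − 129·1484² = 1 ✓
(x_2, y_2) = (16855·16855 + 129·1484·1484, 16855·1484 + 1484·16855) = (568182049, 50025640)
(x_3, y_3) = (16855·568182049 + 129·1484·50025640, 16855·50025640 + 1484·568182049) = (19153416854935, 1686364322916)
(x_4, y_4) = (16855·19153416854935 + 129·1484·1686364322916, 16855·1686364322916 + 1484·19153416854935) = (645661681611676801, 56847341275472720)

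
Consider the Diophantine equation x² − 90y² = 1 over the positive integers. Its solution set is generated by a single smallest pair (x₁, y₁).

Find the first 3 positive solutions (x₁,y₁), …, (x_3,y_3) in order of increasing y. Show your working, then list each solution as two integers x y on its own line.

[9; 2,18] for √90; ℓ=2 ⇒ convergent index 1
step 0: (9, 1)  from 9·(1,0) + (0,1)
step 1: (19, 2)  from 2·(9,1) + (1,0)
→ (19, 2).  Check: 19²=361, 90·2²=360, difference 1.
(x_2, y_2) = (19·19 + 90·2·2, 19·2 + 2·19) = (721, 76)
(x_3, y_3) = (19·721 + 90·2·76, 19·76 + 2·721) = (27379, 2886)

19 2
721 76
27379 2886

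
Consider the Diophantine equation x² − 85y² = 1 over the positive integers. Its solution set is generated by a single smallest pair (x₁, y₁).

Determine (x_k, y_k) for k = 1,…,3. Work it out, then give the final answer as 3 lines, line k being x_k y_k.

285769 30996
163327842721 17715391848
93348068572789129 10125019625991228

d=85: √d = [9; 4,1,1,4,18] (ℓ=5, odd), read p_9/q_9
step 0: (9, 1)  from 9·(1,0) + (0,1)
step 1: (37, 4)  from 4·(9,1) + (1,0)
…
step 3: (83, 9)  from 1·(46,5) + (37,4)
step 4: (378, 41)  from 4·(83,9) + (46,5)
…
step 8: (62739, 6805)  from 1·(34813,3776) + (27926,3029)
step 9: (285769, 30996)  from 4·(62739,6805) + (34813,3776)
(x₁, y₁) = (285769, 30996);  285769² − 85·30996² = 1 ✓
(285769+30996√85)^2 = 163327842721 + 17715391848√85
(285769+30996√85)^3 = 93348068572789129 + 10125019625991228√85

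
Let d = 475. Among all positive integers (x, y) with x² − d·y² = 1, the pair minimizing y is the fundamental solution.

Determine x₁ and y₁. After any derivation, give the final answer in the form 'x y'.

57799 2652

√475 = [21; 1,3,1,6,2,6,1,3,1,42, …], period ℓ=10 (even) → k=9
k=0  a_k=21  p_k/q_k = 21/1
…
k=2  a_k=3  p_k/q_k = 87/4
k=3  a_k=1  p_k/q_k = 109/5
…
k=5  a_k=2  p_k/q_k = 1591/73
k=6  a_k=6  p_k/q_k = 10287/472
…
k=8  a_k=3  p_k/q_k = 45921/2107
k=9  a_k=1  p_k/q_k = 57799/2652
→ (57799, 2652).  Check: 57799²=3340724401, 475·2652²=3340724400, difference 1.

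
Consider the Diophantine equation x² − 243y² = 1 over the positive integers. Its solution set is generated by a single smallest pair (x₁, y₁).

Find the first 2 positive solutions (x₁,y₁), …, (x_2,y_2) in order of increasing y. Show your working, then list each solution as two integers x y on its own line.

70226 4505
9863382151 632736260

d=243: √d = [15; 1,1,2,3,15,3,2,1,1,30] (ℓ=10, even), read p_9/q_9
step 0: (15, 1)  from 15·(1,0) + (0,1)
…
step 2: (31, 2)  from 1·(16,1) + (15,1)
…
step 4: (265, 17)  from 3·(78,5) + (31,2)
…
step 6: (12424, 797)  from 3·(4053,260) + (265,17)
…
step 8: (41325, 2651)  from 1·(28901,1854) + (12424,797)
step 9: (70226, 4505)  from 1·(41325,2651) + (28901,1854)
fundamental: x₁=70226, y₁=4505  (since 4931691076 − 243·20295025 = 1)
(70226+4505√243)^2 = 9863382151 + 632736260√243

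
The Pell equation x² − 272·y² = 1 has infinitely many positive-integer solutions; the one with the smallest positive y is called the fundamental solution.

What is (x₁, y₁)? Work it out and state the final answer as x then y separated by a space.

√272 → a₀=16, period (2,32); ℓ=2 even so k=1
step 0: (16, 1)  from 16·(1,0) + (0,1)
step 1: (33, 2)  from 2·(16,1) + (1,0)
(x₁, y₁) = (33, 2);  33² − 272·2² = 1 ✓

33 2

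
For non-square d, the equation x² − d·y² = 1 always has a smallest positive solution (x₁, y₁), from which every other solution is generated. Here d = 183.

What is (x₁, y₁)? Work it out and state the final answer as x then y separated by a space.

487 36

[13; 1,1,8,1,1,26] for √183; ℓ=6 ⇒ convergent index 5
a_0=13:  p_0=13·1+0=13,  q_0=13·0+1=1
a_1=1:  p_1=1·13+1=14,  q_1=1·1+0=1
a_2=1:  p_2=1·14+13=27,  q_2=1·1+1=2
a_3=8:  p_3=8·27+14=230,  q_3=8·2+1=17
a_4=1:  p_4=1·230+27=257,  q_4=1·17+2=19
a_5=1:  p_5=1·257+230=487,  q_5=1·19+17=36
(x₁, y₁) = (487, 36);  487² − 183·36² = 1 ✓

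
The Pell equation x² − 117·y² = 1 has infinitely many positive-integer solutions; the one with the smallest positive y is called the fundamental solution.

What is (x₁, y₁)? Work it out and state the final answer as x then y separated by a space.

√117 = [10; 1,4,2,4,1,20, …], period ℓ=6 (even) → k=5
i=0: a=10 ⇒ p=10, q=1
i=1: a=1 ⇒ p=11, q=1
…
i=3: a=2 ⇒ p=119, q=11
i=4: a=4 ⇒ p=530, q=49
i=5: a=1 ⇒ p=649, q=60
fundamental: x₁=649, y₁=60  (since 421201 − 117·3600 = 1)

649 60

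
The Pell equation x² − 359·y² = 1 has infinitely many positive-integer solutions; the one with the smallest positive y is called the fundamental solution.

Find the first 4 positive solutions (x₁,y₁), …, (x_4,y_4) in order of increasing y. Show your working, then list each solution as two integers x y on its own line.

360 19
259199 13680
186622920 9849581
134368243201 7091684640

d=359: √d = [18; 1,17,1,36] (ℓ=4, even), read p_3/q_3
k=0  a_k=18  p_k/q_k = 18/1
…
k=2  a_k=17  p_k/q_k = 341/18
k=3  a_k=1  p_k/q_k = 360/19
(x₁, y₁) = (360, 19);  360² − 359·19² = 1 ✓
(360+19√359)^2 = 259199 + 13680√359
(360+19√359)^3 = 186622920 + 9849581√359
(360+19√359)^4 = 134368243201 + 7091684640√359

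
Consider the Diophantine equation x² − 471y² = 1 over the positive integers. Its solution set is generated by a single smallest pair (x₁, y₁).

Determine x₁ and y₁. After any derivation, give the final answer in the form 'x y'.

7838695 361188

√471 → a₀=21, period (1,2,2,1,3,…,2,1,42); ℓ=14 even so k=13
k=0  a_k=21  p_k/q_k = 21/1
…
k=2  a_k=2  p_k/q_k = 65/3
…
k=4  a_k=1  p_k/q_k = 217/10
…
k=12  a_k=2  p_k/q_k = 5506953/253747
k=13  a_k=1  p_k/q_k = 7838695/361188
→ (7838695, 361188).  Check: 7838695²=61445139303025, 471·361188²=61445139303024, difference 1.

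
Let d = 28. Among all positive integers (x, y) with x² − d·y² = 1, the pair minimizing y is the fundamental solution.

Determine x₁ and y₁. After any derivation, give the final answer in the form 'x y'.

d=28: √d = [5; 3,2,3,10] (ℓ=4, even), read p_3/q_3
k=0  a_k=5  p_k/q_k = 5/1
k=1  a_k=3  p_k/q_k = 16/3
k=2  a_k=2  p_k/q_k = 37/7
k=3  a_k=3  p_k/q_k = 127/24
→ (127, 24).  Check: 127²=16129, 28·24²=16128, difference 1.

127 24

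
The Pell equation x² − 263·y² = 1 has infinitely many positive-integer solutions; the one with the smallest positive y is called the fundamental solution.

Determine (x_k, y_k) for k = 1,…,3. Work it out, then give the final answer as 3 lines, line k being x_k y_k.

√263 = [16; 4,1,1,1,1,15,1,1,1,1,4,32, …], period ℓ=12 (even) → k=11
k=0  a_k=16  p_k/q_k = 16/1
…
k=2  a_k=1  p_k/q_k = 81/5
…
k=5  a_k=1  p_k/q_k = 373/23
k=6  a_k=15  p_k/q_k = 5822/359
k=7  a_k=1  p_k/q_k = 6195/382
…
k=10  a_k=1  p_k/q_k = 30229/1864
k=11  a_k=4  p_k/q_k = 139128/8579
(x₁, y₁) = (139128, 8579);  139128² − 263·8579² = 1 ✓
k=2:  x_2 = 139128·139128+263·8579·8579 = 38713200767,  y_2 = 139128·8579+8579·139128 = 2387158224
k=3:  x_3 = 139128·38713200767+263·8579·2387158224 = 10772180392483224,  y_3 = 139128·2387158224+8579·38713200767 = 664241098768765

139128 8579
38713200767 2387158224
10772180392483224 664241098768765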